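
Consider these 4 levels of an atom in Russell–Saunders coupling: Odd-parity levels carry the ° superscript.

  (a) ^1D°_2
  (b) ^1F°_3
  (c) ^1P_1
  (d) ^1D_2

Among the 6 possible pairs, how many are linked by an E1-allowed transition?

(a)–(b): forbidden (parity).
(a)–(c): allowed.
(a)–(d): allowed.
(b)–(c): forbidden (ΔL, ΔJ).
(b)–(d): allowed.
(c)–(d): forbidden (parity).
Allowed pairs: 3 of 6.

3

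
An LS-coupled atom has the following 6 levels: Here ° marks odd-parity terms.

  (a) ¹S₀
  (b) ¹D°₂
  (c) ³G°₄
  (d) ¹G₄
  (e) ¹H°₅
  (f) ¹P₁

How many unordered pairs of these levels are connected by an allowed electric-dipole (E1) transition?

(a)–(b): forbidden (ΔL, ΔJ).
(a)–(c): forbidden (ΔS, ΔL, ΔJ).
(a)–(d): forbidden (parity, ΔL, ΔJ).
(a)–(e): forbidden (ΔL, ΔJ).
(a)–(f): forbidden (parity).
(b)–(c): forbidden (parity, ΔS, ΔL, ΔJ).
(b)–(d): forbidden (ΔL, ΔJ).
(b)–(e): forbidden (parity, ΔL, ΔJ).
(b)–(f): allowed.
(c)–(d): forbidden (ΔS).
(c)–(e): forbidden (parity, ΔS).
(c)–(f): forbidden (ΔS, ΔL, ΔJ).
(d)–(e): allowed.
(d)–(f): forbidden (parity, ΔL, ΔJ).
(e)–(f): forbidden (ΔL, ΔJ).
Allowed pairs: 2 of 15.

2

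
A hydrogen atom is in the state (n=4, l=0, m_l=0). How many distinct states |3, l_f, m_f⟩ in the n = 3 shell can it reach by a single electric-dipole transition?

3

E1 requires Δl = ±1, so l_f ∈ {-1, 1}; with 0 ≤ l_f ≤ n_f−1 = 2, the allowed l_f values are {1}.
For l_f = 1: m_f ∈ {m_i−1, m_i, m_i+1} ∩ [−1, 1] = {-1, 0, 1} → 3 states.
Total: 3.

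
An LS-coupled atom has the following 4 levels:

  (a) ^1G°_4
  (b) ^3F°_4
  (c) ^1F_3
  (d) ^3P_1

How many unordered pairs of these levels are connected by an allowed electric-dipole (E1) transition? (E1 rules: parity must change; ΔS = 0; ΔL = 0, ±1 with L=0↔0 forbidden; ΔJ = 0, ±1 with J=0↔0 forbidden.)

1

(a)–(b): forbidden (parity, ΔS).
(a)–(c): allowed.
(a)–(d): forbidden (ΔS, ΔL, ΔJ).
(b)–(c): forbidden (ΔS).
(b)–(d): forbidden (ΔL, ΔJ).
(c)–(d): forbidden (parity, ΔS, ΔL, ΔJ).
Allowed pairs: 1 of 6.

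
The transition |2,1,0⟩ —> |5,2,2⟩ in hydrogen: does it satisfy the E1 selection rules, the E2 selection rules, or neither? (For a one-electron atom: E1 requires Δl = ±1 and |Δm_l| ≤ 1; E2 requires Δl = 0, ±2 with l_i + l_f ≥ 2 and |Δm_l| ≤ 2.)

Δl = 2 − 1 = +1; l_i + l_f = 3.
Δm_l = +2.
E1 (Δl = ±1, |Δm_l| ≤ 1): not satisfied.
E2 (Δl = 0,±2, l_i+l_f ≥ 2, |Δm_l| ≤ 2): not satisfied.

neither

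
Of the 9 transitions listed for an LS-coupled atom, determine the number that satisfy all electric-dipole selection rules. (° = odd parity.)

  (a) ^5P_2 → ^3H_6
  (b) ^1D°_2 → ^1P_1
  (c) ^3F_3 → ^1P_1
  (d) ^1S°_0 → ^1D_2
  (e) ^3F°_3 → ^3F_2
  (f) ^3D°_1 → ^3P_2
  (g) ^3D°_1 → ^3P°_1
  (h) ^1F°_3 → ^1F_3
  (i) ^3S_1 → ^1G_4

4

(a) forbidden (parity, ΔS, ΔL, ΔJ fail)
(b) allowed
(c) forbidden (parity, ΔS, ΔL, ΔJ fail)
(d) forbidden (ΔL, ΔJ fail)
(e) allowed
(f) allowed
(g) forbidden (parity fails)
(h) allowed
(i) forbidden (parity, ΔS, ΔL, ΔJ fail)
Total allowed: 4 of 9.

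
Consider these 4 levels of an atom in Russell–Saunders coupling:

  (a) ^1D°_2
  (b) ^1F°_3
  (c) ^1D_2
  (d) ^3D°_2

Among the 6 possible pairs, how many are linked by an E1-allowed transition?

(a)–(b): forbidden (parity).
(a)–(c): allowed.
(a)–(d): forbidden (parity, ΔS).
(b)–(c): allowed.
(b)–(d): forbidden (parity, ΔS).
(c)–(d): forbidden (ΔS).
Allowed pairs: 2 of 6.

2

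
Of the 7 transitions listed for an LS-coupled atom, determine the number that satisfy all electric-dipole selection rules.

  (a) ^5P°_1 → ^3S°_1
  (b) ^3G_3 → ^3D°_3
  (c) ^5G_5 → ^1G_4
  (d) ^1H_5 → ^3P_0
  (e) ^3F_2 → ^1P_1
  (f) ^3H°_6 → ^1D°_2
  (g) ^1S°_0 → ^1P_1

1

(a) forbidden (parity, ΔS fail)
(b) forbidden (ΔL fails)
(c) forbidden (parity, ΔS fail)
(d) forbidden (parity, ΔS, ΔL, ΔJ fail)
(e) forbidden (parity, ΔS, ΔL fail)
(f) forbidden (parity, ΔS, ΔL, ΔJ fail)
(g) allowed
Total allowed: 1 of 7.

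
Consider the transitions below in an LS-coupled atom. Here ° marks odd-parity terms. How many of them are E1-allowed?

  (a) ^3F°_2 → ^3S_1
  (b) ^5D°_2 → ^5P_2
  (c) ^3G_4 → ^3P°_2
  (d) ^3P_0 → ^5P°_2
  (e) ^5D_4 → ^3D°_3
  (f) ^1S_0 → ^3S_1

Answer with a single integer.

(a) forbidden (ΔL fails)
(b) allowed
(c) forbidden (ΔL, ΔJ fail)
(d) forbidden (ΔS, ΔJ fail)
(e) forbidden (ΔS fails)
(f) forbidden (parity, ΔS, ΔL fail)
Total allowed: 1 of 6.

1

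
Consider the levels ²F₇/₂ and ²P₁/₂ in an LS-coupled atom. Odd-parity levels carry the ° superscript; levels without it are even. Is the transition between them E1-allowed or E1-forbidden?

Reading off the term symbols: S 1/2→1/2, L 3→1, J 7/2→1/2, parity even→even.
ΔL = 0, ±1 (not L=0↔0): L: 3 → 1, ΔL = -2 — fails.
Parity must change: even → even — fails.
ΔJ = 0, ±1 (not J=0↔0): J: 7/2 → 1/2, ΔJ = -3 — fails.
ΔS = 0: S: 1/2 → 1/2 — ok.
Rule(s) violated: parity, ΔL, ΔJ.

forbidden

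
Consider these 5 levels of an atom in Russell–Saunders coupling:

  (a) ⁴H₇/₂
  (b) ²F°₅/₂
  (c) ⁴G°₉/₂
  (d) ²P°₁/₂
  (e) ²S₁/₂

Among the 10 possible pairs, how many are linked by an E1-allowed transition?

2

(a)–(b): forbidden (ΔS, ΔL).
(a)–(c): allowed.
(a)–(d): forbidden (ΔS, ΔL, ΔJ).
(a)–(e): forbidden (parity, ΔS, ΔL, ΔJ).
(b)–(c): forbidden (parity, ΔS, ΔJ).
(b)–(d): forbidden (parity, ΔL, ΔJ).
(b)–(e): forbidden (ΔL, ΔJ).
(c)–(d): forbidden (parity, ΔS, ΔL, ΔJ).
(c)–(e): forbidden (ΔS, ΔL, ΔJ).
(d)–(e): allowed.
Allowed pairs: 2 of 10.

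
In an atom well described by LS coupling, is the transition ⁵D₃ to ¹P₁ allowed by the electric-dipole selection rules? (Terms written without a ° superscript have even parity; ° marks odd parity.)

Parity must change: even → even — ✗.
ΔS = 0: S: 2 → 0 — ✗.
ΔL = 0, ±1 (not L=0↔0): L: 2 → 1, ΔL = -1 — ✓.
ΔJ = 0, ±1 (not J=0↔0): J: 3 → 1, ΔJ = -2 — ✗.
Rule(s) violated: parity, ΔS, ΔJ.

forbidden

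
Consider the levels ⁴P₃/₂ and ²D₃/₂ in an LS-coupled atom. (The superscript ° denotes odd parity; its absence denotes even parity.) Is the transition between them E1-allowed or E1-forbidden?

Reading off the term symbols: S 3/2→1/2, L 1→2, J 3/2→3/2, parity even→even.
Parity must change: even → even — fails.
ΔS = 0: S: 3/2 → 1/2 — fails.
ΔL = 0, ±1 (not L=0↔0): L: 1 → 2, ΔL = +1 — ok.
ΔJ = 0, ±1 (not J=0↔0): J: 3/2 → 3/2, ΔJ = +0 — ok.
Rule(s) violated: parity, ΔS.

forbidden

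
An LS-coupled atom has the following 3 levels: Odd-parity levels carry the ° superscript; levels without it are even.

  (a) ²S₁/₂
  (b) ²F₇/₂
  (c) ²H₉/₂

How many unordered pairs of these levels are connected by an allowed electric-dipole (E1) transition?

0

(a)–(b): forbidden (parity, ΔL, ΔJ).
(a)–(c): forbidden (parity, ΔL, ΔJ).
(b)–(c): forbidden (parity, ΔL).
Allowed pairs: 0 of 3.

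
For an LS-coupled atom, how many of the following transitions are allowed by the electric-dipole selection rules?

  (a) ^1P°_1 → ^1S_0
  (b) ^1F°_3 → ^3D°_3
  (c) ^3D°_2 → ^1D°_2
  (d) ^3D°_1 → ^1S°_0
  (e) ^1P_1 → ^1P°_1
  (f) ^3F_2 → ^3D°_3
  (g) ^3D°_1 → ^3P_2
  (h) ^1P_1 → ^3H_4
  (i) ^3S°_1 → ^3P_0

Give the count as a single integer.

(a) allowed
(b) forbidden (parity, ΔS fail)
(c) forbidden (parity, ΔS fail)
(d) forbidden (parity, ΔS, ΔL fail)
(e) allowed
(f) allowed
(g) allowed
(h) forbidden (parity, ΔS, ΔL, ΔJ fail)
(i) allowed
Total allowed: 5 of 9.

5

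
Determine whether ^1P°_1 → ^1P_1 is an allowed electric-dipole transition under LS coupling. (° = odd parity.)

Reading off the term symbols: S 0→0, L 1→1, J 1→1, parity odd→even.
Parity must change: odd → even — ok.
ΔS = 0: S: 0 → 0 — ok.
ΔL = 0, ±1 (not L=0↔0): L: 1 → 1, ΔL = +0 — ok.
ΔJ = 0, ±1 (not J=0↔0): J: 1 → 1, ΔJ = +0 — ok.
All four E1 rules are satisfied.

allowed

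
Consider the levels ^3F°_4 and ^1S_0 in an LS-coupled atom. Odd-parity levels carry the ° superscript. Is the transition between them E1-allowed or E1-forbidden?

forbidden

Initial level: S=1, L=3, J=4, parity odd. Final level: S=0, L=0, J=0, parity even.
ΔJ = 0, ±1 (not J=0↔0): J: 4 → 0, ΔJ = -4 — fails.
ΔL = 0, ±1 (not L=0↔0): L: 3 → 0, ΔL = -3 — fails.
Parity must change: odd → even — passes.
ΔS = 0: S: 1 → 0 — fails.
Rule(s) violated: ΔS, ΔL, ΔJ.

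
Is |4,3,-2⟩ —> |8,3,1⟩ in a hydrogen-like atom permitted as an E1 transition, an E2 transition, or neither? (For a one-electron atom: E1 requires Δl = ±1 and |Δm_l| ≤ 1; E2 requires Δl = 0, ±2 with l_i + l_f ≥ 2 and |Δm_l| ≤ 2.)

Δl = 3 − 3 = +0; l_i + l_f = 6.
Δm_l = +3.
E1 (Δl = ±1, |Δm_l| ≤ 1): not satisfied.
E2 (Δl = 0,±2, l_i+l_f ≥ 2, |Δm_l| ≤ 2): not satisfied.

neither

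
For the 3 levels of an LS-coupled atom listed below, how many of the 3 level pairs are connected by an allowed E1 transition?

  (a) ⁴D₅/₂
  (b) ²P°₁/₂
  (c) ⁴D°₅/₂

(a)–(b): forbidden (ΔS, ΔJ).
(a)–(c): allowed.
(b)–(c): forbidden (parity, ΔS, ΔJ).
Allowed pairs: 1 of 3.

1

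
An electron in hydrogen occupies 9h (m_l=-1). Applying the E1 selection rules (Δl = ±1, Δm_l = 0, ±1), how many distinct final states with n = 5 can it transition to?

3

E1 requires Δl = ±1, so l_f ∈ {4, 6}; with 0 ≤ l_f ≤ n_f−1 = 4, the allowed l_f values are {4}.
For l_f = 4: m_f ∈ {m_i−1, m_i, m_i+1} ∩ [−4, 4] = {-2, -1, 0} → 3 states.
Total: 3.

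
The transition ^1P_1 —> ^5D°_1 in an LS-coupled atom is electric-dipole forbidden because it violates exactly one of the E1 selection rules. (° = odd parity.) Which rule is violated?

the ΔS = 0 rule

Parity must change: even → odd — ✓.
ΔS = 0: S: 0 → 2 — ✗.
ΔL = 0, ±1 (not L=0↔0): L: 1 → 2, ΔL = +1 — ✓.
ΔJ = 0, ±1 (not J=0↔0): J: 1 → 1, ΔJ = +0 — ✓.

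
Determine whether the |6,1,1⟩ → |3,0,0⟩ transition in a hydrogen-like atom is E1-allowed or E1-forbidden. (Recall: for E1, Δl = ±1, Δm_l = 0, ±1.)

l: 1 → 0 (Δl = -1). Δl = ±1 ✓.
m_l: 1 → 0 (Δm_l = -1). |Δm_l| ≤ 1 ✓.
All E1 selection rules are satisfied.

allowed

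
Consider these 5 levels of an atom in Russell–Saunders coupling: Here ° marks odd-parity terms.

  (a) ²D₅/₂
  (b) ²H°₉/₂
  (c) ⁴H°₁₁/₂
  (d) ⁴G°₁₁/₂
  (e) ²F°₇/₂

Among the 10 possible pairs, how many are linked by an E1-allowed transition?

1

(a)–(b): forbidden (ΔL, ΔJ).
(a)–(c): forbidden (ΔS, ΔL, ΔJ).
(a)–(d): forbidden (ΔS, ΔL, ΔJ).
(a)–(e): allowed.
(b)–(c): forbidden (parity, ΔS).
(b)–(d): forbidden (parity, ΔS).
(b)–(e): forbidden (parity, ΔL).
(c)–(d): forbidden (parity).
(c)–(e): forbidden (parity, ΔS, ΔL, ΔJ).
(d)–(e): forbidden (parity, ΔS, ΔJ).
Allowed pairs: 1 of 10.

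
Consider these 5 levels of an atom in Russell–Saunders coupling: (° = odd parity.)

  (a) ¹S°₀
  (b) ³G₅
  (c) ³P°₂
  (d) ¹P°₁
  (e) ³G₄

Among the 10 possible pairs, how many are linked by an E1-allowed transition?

0

(a)–(b): forbidden (ΔS, ΔL, ΔJ).
(a)–(c): forbidden (parity, ΔS, ΔJ).
(a)–(d): forbidden (parity).
(a)–(e): forbidden (ΔS, ΔL, ΔJ).
(b)–(c): forbidden (ΔL, ΔJ).
(b)–(d): forbidden (ΔS, ΔL, ΔJ).
(b)–(e): forbidden (parity).
(c)–(d): forbidden (parity, ΔS).
(c)–(e): forbidden (ΔL, ΔJ).
(d)–(e): forbidden (ΔS, ΔL, ΔJ).
Allowed pairs: 0 of 10.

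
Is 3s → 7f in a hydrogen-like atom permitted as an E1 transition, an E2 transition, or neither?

neither

Δl = 3 − 0 = +3; l_i + l_f = 3.
E1 (Δl = ±1): not satisfied.
E2 (Δl = 0,±2, l_i+l_f ≥ 2): not satisfied.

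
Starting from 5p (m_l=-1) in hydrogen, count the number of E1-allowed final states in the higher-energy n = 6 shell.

4

E1 requires Δl = ±1, so l_f ∈ {0, 2}; with 0 ≤ l_f ≤ n_f−1 = 5, the allowed l_f values are {0, 2}.
For l_f = 0: m_f ∈ {m_i−1, m_i, m_i+1} ∩ [−0, 0] = {0} → 1 state.
For l_f = 2: m_f ∈ {m_i−1, m_i, m_i+1} ∩ [−2, 2] = {-2, -1, 0} → 3 states.
Total: 4.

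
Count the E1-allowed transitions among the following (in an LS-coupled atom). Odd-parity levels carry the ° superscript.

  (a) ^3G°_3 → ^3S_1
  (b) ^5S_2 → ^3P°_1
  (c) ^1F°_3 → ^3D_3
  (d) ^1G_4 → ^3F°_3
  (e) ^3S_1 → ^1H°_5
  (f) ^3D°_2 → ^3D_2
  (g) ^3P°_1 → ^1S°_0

(a) forbidden (ΔL, ΔJ fail)
(b) forbidden (ΔS fails)
(c) forbidden (ΔS fails)
(d) forbidden (ΔS fails)
(e) forbidden (ΔS, ΔL, ΔJ fail)
(f) allowed
(g) forbidden (parity, ΔS fail)
Total allowed: 1 of 7.

1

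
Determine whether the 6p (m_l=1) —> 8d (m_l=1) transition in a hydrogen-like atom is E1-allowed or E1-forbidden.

Initial l = 1, final l = 2, so Δl = +1. E1 requires Δl = ±1: satisfied.
m_l: 1 → 1 (Δm_l = +0). |Δm_l| ≤ 1 satisfied.
All E1 selection rules are satisfied.

allowed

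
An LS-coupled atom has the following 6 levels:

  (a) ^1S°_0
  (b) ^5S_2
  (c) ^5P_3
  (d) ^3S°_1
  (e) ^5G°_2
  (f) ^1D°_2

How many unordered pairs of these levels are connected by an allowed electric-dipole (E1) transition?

(a)–(b): forbidden (ΔS, ΔL, ΔJ).
(a)–(c): forbidden (ΔS, ΔJ).
(a)–(d): forbidden (parity, ΔS, ΔL).
(a)–(e): forbidden (parity, ΔS, ΔL, ΔJ).
(a)–(f): forbidden (parity, ΔL, ΔJ).
(b)–(c): forbidden (parity).
(b)–(d): forbidden (ΔS, ΔL).
(b)–(e): forbidden (ΔL).
(b)–(f): forbidden (ΔS, ΔL).
(c)–(d): forbidden (ΔS, ΔJ).
(c)–(e): forbidden (ΔL).
(c)–(f): forbidden (ΔS).
(d)–(e): forbidden (parity, ΔS, ΔL).
(d)–(f): forbidden (parity, ΔS, ΔL).
(e)–(f): forbidden (parity, ΔS, ΔL).
Allowed pairs: 0 of 15.

0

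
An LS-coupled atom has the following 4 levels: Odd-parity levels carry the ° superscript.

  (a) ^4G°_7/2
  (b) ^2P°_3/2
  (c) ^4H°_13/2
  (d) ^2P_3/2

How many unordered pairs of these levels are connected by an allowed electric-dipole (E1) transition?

(a)–(b): forbidden (parity, ΔS, ΔL, ΔJ).
(a)–(c): forbidden (parity, ΔJ).
(a)–(d): forbidden (ΔS, ΔL, ΔJ).
(b)–(c): forbidden (parity, ΔS, ΔL, ΔJ).
(b)–(d): allowed.
(c)–(d): forbidden (ΔS, ΔL, ΔJ).
Allowed pairs: 1 of 6.

1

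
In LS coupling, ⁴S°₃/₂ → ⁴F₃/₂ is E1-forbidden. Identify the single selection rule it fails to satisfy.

Reading off the term symbols: S 3/2→3/2, L 0→3, J 3/2→3/2, parity odd→even.
Parity must change: odd → even — ✓.
ΔS = 0: S: 3/2 → 3/2 — ✓.
ΔL = 0, ±1 (not L=0↔0): L: 0 → 3, ΔL = +3 — ✗.
ΔJ = 0, ±1 (not J=0↔0): J: 3/2 → 3/2, ΔJ = +0 — ✓.

the ΔL = 0, ±1 rule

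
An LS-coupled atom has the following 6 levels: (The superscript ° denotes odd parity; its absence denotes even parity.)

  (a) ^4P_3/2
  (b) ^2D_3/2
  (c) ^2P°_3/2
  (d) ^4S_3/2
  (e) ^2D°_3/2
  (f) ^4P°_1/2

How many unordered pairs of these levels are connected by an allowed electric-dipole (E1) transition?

(a)–(b): forbidden (parity, ΔS).
(a)–(c): forbidden (ΔS).
(a)–(d): forbidden (parity).
(a)–(e): forbidden (ΔS).
(a)–(f): allowed.
(b)–(c): allowed.
(b)–(d): forbidden (parity, ΔS, ΔL).
(b)–(e): allowed.
(b)–(f): forbidden (ΔS).
(c)–(d): forbidden (ΔS).
(c)–(e): forbidden (parity).
(c)–(f): forbidden (parity, ΔS).
(d)–(e): forbidden (ΔS, ΔL).
(d)–(f): allowed.
(e)–(f): forbidden (parity, ΔS).
Allowed pairs: 4 of 15.

4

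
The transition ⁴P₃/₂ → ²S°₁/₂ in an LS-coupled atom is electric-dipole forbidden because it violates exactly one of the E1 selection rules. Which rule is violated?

Parity must change: even → odd — ✓.
ΔL = 0, ±1 (not L=0↔0): L: 1 → 0, ΔL = -1 — ✓.
ΔJ = 0, ±1 (not J=0↔0): J: 3/2 → 1/2, ΔJ = -1 — ✓.
ΔS = 0: S: 3/2 → 1/2 — ✗.

the ΔS = 0 rule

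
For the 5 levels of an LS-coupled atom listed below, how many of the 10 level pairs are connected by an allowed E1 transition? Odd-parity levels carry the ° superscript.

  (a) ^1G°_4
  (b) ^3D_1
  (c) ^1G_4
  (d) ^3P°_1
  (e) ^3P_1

(a)–(b): forbidden (ΔS, ΔL, ΔJ).
(a)–(c): allowed.
(a)–(d): forbidden (parity, ΔS, ΔL, ΔJ).
(a)–(e): forbidden (ΔS, ΔL, ΔJ).
(b)–(c): forbidden (parity, ΔS, ΔL, ΔJ).
(b)–(d): allowed.
(b)–(e): forbidden (parity).
(c)–(d): forbidden (ΔS, ΔL, ΔJ).
(c)–(e): forbidden (parity, ΔS, ΔL, ΔJ).
(d)–(e): allowed.
Allowed pairs: 3 of 10.

3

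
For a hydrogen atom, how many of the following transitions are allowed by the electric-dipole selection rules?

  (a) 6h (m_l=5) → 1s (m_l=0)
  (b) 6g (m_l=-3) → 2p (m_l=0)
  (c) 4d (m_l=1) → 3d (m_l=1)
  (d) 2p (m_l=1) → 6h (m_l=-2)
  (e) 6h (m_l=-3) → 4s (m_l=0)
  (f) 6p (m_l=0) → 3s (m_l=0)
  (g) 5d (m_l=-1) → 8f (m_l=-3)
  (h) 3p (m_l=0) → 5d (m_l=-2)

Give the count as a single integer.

(a) forbidden — Δl = -5 (E1 requires Δl = ±1); Δm_l = -5 (E1 requires Δm_l = 0, ±1)
(b) forbidden — Δl = -3 (E1 requires Δl = ±1); Δm_l = +3 (E1 requires Δm_l = 0, ±1)
(c) forbidden — Δl = +0 (E1 requires Δl = ±1)
(d) forbidden — Δl = +4 (E1 requires Δl = ±1); Δm_l = -3 (E1 requires Δm_l = 0, ±1)
(e) forbidden — Δl = -5 (E1 requires Δl = ±1); Δm_l = +3 (E1 requires Δm_l = 0, ±1)
(f) allowed
(g) forbidden — Δm_l = -2 (E1 requires Δm_l = 0, ±1)
(h) forbidden — Δm_l = -2 (E1 requires Δm_l = 0, ±1)
Total allowed: 1 of 8.

1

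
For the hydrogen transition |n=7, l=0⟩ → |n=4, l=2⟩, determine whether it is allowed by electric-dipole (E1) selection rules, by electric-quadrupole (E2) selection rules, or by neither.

E2

Δl = 2 − 0 = +2; l_i + l_f = 2.
E1 (Δl = ±1): not satisfied.
E2 (Δl = 0,±2, l_i+l_f ≥ 2): satisfied.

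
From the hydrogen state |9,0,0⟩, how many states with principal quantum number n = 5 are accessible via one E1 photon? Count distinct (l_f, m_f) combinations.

3

E1 requires Δl = ±1, so l_f ∈ {-1, 1}; with 0 ≤ l_f ≤ n_f−1 = 4, the allowed l_f values are {1}.
For l_f = 1: m_f ∈ {m_i−1, m_i, m_i+1} ∩ [−1, 1] = {-1, 0, 1} → 3 states.
Total: 3.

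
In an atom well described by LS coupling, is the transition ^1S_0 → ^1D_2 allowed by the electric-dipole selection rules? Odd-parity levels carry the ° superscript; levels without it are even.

Initial level: S=0, L=0, J=0, parity even. Final level: S=0, L=2, J=2, parity even.
Parity must change: even → even — violated.
ΔS = 0: S: 0 → 0 — satisfied.
ΔL = 0, ±1 (not L=0↔0): L: 0 → 2, ΔL = +2 — violated.
ΔJ = 0, ±1 (not J=0↔0): J: 0 → 2, ΔJ = +2 — violated.
Rule(s) violated: parity, ΔL, ΔJ.

forbidden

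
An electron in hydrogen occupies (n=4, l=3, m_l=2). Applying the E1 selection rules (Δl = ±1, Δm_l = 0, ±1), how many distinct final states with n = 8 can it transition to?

5

E1 requires Δl = ±1, so l_f ∈ {2, 4}; with 0 ≤ l_f ≤ n_f−1 = 7, the allowed l_f values are {2, 4}.
For l_f = 2: m_f ∈ {m_i−1, m_i, m_i+1} ∩ [−2, 2] = {1, 2} → 2 states.
For l_f = 4: m_f ∈ {m_i−1, m_i, m_i+1} ∩ [−4, 4] = {1, 2, 3} → 3 states.
Total: 5.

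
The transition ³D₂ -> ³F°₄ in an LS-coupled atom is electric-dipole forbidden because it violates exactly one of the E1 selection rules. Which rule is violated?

the ΔJ = 0, ±1 rule

Parity must change: even → odd — passes.
ΔS = 0: S: 1 → 1 — passes.
ΔL = 0, ±1 (not L=0↔0): L: 2 → 3, ΔL = +1 — passes.
ΔJ = 0, ±1 (not J=0↔0): J: 2 → 4, ΔJ = +2 — fails.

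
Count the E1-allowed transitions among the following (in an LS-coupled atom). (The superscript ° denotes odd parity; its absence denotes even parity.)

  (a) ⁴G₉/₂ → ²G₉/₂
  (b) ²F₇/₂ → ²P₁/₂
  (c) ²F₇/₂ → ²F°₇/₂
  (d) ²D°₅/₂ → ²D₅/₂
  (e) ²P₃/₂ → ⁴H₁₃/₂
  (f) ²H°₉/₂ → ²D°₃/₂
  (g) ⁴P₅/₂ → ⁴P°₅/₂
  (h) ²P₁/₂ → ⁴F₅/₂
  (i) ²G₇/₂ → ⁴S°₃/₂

3

(a) forbidden (parity, ΔS fail)
(b) forbidden (parity, ΔL, ΔJ fail)
(c) allowed
(d) allowed
(e) forbidden (parity, ΔS, ΔL, ΔJ fail)
(f) forbidden (parity, ΔL, ΔJ fail)
(g) allowed
(h) forbidden (parity, ΔS, ΔL, ΔJ fail)
(i) forbidden (ΔS, ΔL, ΔJ fail)
Total allowed: 3 of 9.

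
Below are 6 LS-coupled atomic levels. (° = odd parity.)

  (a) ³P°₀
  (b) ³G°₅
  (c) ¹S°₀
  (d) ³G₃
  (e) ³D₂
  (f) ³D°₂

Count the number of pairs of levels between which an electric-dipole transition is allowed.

(a)–(b): forbidden (parity, ΔL, ΔJ).
(a)–(c): forbidden (parity, ΔS, ΔJ).
(a)–(d): forbidden (ΔL, ΔJ).
(a)–(e): forbidden (ΔJ).
(a)–(f): forbidden (parity, ΔJ).
(b)–(c): forbidden (parity, ΔS, ΔL, ΔJ).
(b)–(d): forbidden (ΔJ).
(b)–(e): forbidden (ΔL, ΔJ).
(b)–(f): forbidden (parity, ΔL, ΔJ).
(c)–(d): forbidden (ΔS, ΔL, ΔJ).
(c)–(e): forbidden (ΔS, ΔL, ΔJ).
(c)–(f): forbidden (parity, ΔS, ΔL, ΔJ).
(d)–(e): forbidden (parity, ΔL).
(d)–(f): forbidden (ΔL).
(e)–(f): allowed.
Allowed pairs: 1 of 15.

1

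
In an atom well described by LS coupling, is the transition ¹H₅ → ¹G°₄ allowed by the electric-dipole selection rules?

Parity must change: even → odd — ✓.
ΔS = 0: S: 0 → 0 — ✓.
ΔL = 0, ±1 (not L=0↔0): L: 5 → 4, ΔL = -1 — ✓.
ΔJ = 0, ±1 (not J=0↔0): J: 5 → 4, ΔJ = -1 — ✓.
All four E1 rules are satisfied.

allowed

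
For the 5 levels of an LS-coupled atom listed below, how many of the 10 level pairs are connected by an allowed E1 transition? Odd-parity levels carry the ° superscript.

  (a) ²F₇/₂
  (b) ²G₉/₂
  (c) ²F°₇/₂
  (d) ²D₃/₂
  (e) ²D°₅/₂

(a)–(b): forbidden (parity).
(a)–(c): allowed.
(a)–(d): forbidden (parity, ΔJ).
(a)–(e): allowed.
(b)–(c): allowed.
(b)–(d): forbidden (parity, ΔL, ΔJ).
(b)–(e): forbidden (ΔL, ΔJ).
(c)–(d): forbidden (ΔJ).
(c)–(e): forbidden (parity).
(d)–(e): allowed.
Allowed pairs: 4 of 10.

4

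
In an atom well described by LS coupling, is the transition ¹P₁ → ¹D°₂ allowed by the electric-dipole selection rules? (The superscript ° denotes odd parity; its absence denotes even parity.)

allowed

Parity must change: even → odd — ok.
ΔS = 0: S: 0 → 0 — ok.
ΔL = 0, ±1 (not L=0↔0): L: 1 → 2, ΔL = +1 — ok.
ΔJ = 0, ±1 (not J=0↔0): J: 1 → 2, ΔJ = +1 — ok.
All four E1 rules are satisfied.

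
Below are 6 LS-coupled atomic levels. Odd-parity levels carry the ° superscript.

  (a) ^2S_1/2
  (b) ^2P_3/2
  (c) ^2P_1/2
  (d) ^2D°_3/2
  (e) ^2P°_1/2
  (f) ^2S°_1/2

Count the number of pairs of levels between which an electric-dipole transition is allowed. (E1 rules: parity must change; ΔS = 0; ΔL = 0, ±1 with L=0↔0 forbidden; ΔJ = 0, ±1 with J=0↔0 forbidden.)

(a)–(b): forbidden (parity).
(a)–(c): forbidden (parity).
(a)–(d): forbidden (ΔL).
(a)–(e): allowed.
(a)–(f): forbidden (ΔL).
(b)–(c): forbidden (parity).
(b)–(d): allowed.
(b)–(e): allowed.
(b)–(f): allowed.
(c)–(d): allowed.
(c)–(e): allowed.
(c)–(f): allowed.
(d)–(e): forbidden (parity).
(d)–(f): forbidden (parity, ΔL).
(e)–(f): forbidden (parity).
Allowed pairs: 7 of 15.

7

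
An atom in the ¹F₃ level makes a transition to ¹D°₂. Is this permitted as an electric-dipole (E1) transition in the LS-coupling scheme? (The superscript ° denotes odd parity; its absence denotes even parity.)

allowed

Reading off the term symbols: S 0→0, L 3→2, J 3→2, parity even→odd.
Parity must change: even → odd — ok.
ΔS = 0: S: 0 → 0 — ok.
ΔL = 0, ±1 (not L=0↔0): L: 3 → 2, ΔL = -1 — ok.
ΔJ = 0, ±1 (not J=0↔0): J: 3 → 2, ΔJ = -1 — ok.
All four E1 rules are satisfied.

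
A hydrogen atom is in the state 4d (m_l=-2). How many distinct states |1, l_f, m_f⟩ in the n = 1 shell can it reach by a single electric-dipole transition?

0

E1 requires l_f ∈ {1, 3}, but neither lies in [0, 0], so no final state is reachable.
Total: 0.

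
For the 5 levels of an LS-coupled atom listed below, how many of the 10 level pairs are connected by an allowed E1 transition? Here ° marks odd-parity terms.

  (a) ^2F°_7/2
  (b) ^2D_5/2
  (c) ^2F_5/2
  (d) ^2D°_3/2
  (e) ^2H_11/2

(a)–(b): allowed.
(a)–(c): allowed.
(a)–(d): forbidden (parity, ΔJ).
(a)–(e): forbidden (ΔL, ΔJ).
(b)–(c): forbidden (parity).
(b)–(d): allowed.
(b)–(e): forbidden (parity, ΔL, ΔJ).
(c)–(d): allowed.
(c)–(e): forbidden (parity, ΔL, ΔJ).
(d)–(e): forbidden (ΔL, ΔJ).
Allowed pairs: 4 of 10.

4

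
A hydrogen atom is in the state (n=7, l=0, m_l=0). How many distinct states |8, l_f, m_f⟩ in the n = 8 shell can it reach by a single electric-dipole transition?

3

E1 requires Δl = ±1, so l_f ∈ {-1, 1}; with 0 ≤ l_f ≤ n_f−1 = 7, the allowed l_f values are {1}.
For l_f = 1: m_f ∈ {m_i−1, m_i, m_i+1} ∩ [−1, 1] = {-1, 0, 1} → 3 states.
Total: 3.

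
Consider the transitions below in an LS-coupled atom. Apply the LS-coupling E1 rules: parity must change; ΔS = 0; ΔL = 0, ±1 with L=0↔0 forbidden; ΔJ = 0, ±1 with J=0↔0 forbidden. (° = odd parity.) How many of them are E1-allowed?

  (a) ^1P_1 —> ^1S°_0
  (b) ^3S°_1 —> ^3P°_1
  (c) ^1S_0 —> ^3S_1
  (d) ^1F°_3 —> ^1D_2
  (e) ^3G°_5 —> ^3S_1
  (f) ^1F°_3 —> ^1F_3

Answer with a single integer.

3

(a) allowed
(b) forbidden (parity fails)
(c) forbidden (parity, ΔS, ΔL fail)
(d) allowed
(e) forbidden (ΔL, ΔJ fail)
(f) allowed
Total allowed: 3 of 6.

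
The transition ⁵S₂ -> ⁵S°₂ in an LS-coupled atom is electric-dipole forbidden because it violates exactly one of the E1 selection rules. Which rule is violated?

the L=0 ↔ L=0 exclusion

Parity must change: even → odd — ✓.
ΔJ = 0, ±1 (not J=0↔0): J: 2 → 2, ΔJ = +0 — ✓.
ΔL = 0, ±1 (not L=0↔0): L: 0 → 0, ΔL = +0 — ✗.
ΔS = 0: S: 2 → 2 — ✓.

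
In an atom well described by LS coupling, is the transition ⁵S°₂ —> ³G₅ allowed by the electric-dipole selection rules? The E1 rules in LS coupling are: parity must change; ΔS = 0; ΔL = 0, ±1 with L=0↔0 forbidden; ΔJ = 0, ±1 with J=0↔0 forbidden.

Parity must change: odd → even — passes.
ΔS = 0: S: 2 → 1 — fails.
ΔL = 0, ±1 (not L=0↔0): L: 0 → 4, ΔL = +4 — fails.
ΔJ = 0, ±1 (not J=0↔0): J: 2 → 5, ΔJ = +3 — fails.
Rule(s) violated: ΔS, ΔL, ΔJ.

forbidden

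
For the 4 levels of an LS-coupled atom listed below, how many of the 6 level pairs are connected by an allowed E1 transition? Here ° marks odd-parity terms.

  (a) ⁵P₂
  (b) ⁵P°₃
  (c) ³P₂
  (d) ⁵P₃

(a)–(b): allowed.
(a)–(c): forbidden (parity, ΔS).
(a)–(d): forbidden (parity).
(b)–(c): forbidden (ΔS).
(b)–(d): allowed.
(c)–(d): forbidden (parity, ΔS).
Allowed pairs: 2 of 6.

2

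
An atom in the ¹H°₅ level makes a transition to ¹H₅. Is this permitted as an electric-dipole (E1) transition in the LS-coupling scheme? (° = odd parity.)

Initial level: S=0, L=5, J=5, parity odd. Final level: S=0, L=5, J=5, parity even.
ΔS = 0: S: 0 → 0 — ✓.
Parity must change: odd → even — ✓.
ΔL = 0, ±1 (not L=0↔0): L: 5 → 5, ΔL = +0 — ✓.
ΔJ = 0, ±1 (not J=0↔0): J: 5 → 5, ΔJ = +0 — ✓.
All four E1 rules are satisfied.

allowed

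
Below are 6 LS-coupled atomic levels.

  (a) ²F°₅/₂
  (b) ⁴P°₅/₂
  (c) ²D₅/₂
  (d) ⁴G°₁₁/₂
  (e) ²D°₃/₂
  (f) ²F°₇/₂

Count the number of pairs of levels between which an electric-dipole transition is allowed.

3

(a)–(b): forbidden (parity, ΔS, ΔL).
(a)–(c): allowed.
(a)–(d): forbidden (parity, ΔS, ΔJ).
(a)–(e): forbidden (parity).
(a)–(f): forbidden (parity).
(b)–(c): forbidden (ΔS).
(b)–(d): forbidden (parity, ΔL, ΔJ).
(b)–(e): forbidden (parity, ΔS).
(b)–(f): forbidden (parity, ΔS, ΔL).
(c)–(d): forbidden (ΔS, ΔL, ΔJ).
(c)–(e): allowed.
(c)–(f): allowed.
(d)–(e): forbidden (parity, ΔS, ΔL, ΔJ).
(d)–(f): forbidden (parity, ΔS, ΔJ).
(e)–(f): forbidden (parity, ΔJ).
Allowed pairs: 3 of 15.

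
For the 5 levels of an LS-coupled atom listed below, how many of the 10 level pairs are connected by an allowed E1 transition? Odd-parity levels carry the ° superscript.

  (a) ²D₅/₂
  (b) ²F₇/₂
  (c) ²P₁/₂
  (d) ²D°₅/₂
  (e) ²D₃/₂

(a)–(b): forbidden (parity).
(a)–(c): forbidden (parity, ΔJ).
(a)–(d): allowed.
(a)–(e): forbidden (parity).
(b)–(c): forbidden (parity, ΔL, ΔJ).
(b)–(d): allowed.
(b)–(e): forbidden (parity, ΔJ).
(c)–(d): forbidden (ΔJ).
(c)–(e): forbidden (parity).
(d)–(e): allowed.
Allowed pairs: 3 of 10.

3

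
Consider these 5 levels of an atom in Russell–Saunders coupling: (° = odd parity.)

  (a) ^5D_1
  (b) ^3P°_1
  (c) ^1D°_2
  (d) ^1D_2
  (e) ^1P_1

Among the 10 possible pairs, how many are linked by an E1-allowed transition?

2

(a)–(b): forbidden (ΔS).
(a)–(c): forbidden (ΔS).
(a)–(d): forbidden (parity, ΔS).
(a)–(e): forbidden (parity, ΔS).
(b)–(c): forbidden (parity, ΔS).
(b)–(d): forbidden (ΔS).
(b)–(e): forbidden (ΔS).
(c)–(d): allowed.
(c)–(e): allowed.
(d)–(e): forbidden (parity).
Allowed pairs: 2 of 10.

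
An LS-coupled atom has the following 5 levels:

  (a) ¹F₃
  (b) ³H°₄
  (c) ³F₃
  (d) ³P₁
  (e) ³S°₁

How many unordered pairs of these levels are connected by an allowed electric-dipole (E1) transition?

1

(a)–(b): forbidden (ΔS, ΔL).
(a)–(c): forbidden (parity, ΔS).
(a)–(d): forbidden (parity, ΔS, ΔL, ΔJ).
(a)–(e): forbidden (ΔS, ΔL, ΔJ).
(b)–(c): forbidden (ΔL).
(b)–(d): forbidden (ΔL, ΔJ).
(b)–(e): forbidden (parity, ΔL, ΔJ).
(c)–(d): forbidden (parity, ΔL, ΔJ).
(c)–(e): forbidden (ΔL, ΔJ).
(d)–(e): allowed.
Allowed pairs: 1 of 10.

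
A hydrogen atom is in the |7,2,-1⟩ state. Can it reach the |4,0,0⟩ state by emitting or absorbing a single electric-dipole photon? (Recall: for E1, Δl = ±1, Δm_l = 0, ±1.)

forbidden

Initial l = 2, final l = 0, so Δl = -2. E1 requires Δl = ±1: fails.
Δm_l = 0 − (-1) = +1. E1 requires Δm_l = 0, ±1: ok.
The transition is electric-dipole forbidden.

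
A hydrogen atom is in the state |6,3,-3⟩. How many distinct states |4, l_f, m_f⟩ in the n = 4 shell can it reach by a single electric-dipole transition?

E1 requires Δl = ±1, so l_f ∈ {2, 4}; with 0 ≤ l_f ≤ n_f−1 = 3, the allowed l_f values are {2}.
For l_f = 2: m_f ∈ {m_i−1, m_i, m_i+1} ∩ [−2, 2] = {-2} → 1 state.
Total: 1.

1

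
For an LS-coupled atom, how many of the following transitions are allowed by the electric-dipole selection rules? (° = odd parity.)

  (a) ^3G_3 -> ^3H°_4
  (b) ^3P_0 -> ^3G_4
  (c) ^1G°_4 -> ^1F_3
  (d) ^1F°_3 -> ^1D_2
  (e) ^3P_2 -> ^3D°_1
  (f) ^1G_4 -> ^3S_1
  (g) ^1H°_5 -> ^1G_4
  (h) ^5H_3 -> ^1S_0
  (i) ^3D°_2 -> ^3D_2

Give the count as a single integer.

(a) allowed
(b) forbidden (parity, ΔL, ΔJ fail)
(c) allowed
(d) allowed
(e) allowed
(f) forbidden (parity, ΔS, ΔL, ΔJ fail)
(g) allowed
(h) forbidden (parity, ΔS, ΔL, ΔJ fail)
(i) allowed
Total allowed: 6 of 9.

6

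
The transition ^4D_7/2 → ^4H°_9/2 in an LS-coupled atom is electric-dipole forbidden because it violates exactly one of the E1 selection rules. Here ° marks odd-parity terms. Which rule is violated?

the ΔL = 0, ±1 rule

Initial level: S=3/2, L=2, J=7/2, parity even. Final level: S=3/2, L=5, J=9/2, parity odd.
ΔS = 0: S: 3/2 → 3/2 — ✓.
ΔJ = 0, ±1 (not J=0↔0): J: 7/2 → 9/2, ΔJ = +1 — ✓.
Parity must change: even → odd — ✓.
ΔL = 0, ±1 (not L=0↔0): L: 2 → 5, ΔL = +3 — ✗.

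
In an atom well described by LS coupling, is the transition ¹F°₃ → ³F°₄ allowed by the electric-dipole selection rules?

forbidden

Parity must change: odd → odd — fails.
ΔS = 0: S: 0 → 1 — fails.
ΔL = 0, ±1 (not L=0↔0): L: 3 → 3, ΔL = +0 — ok.
ΔJ = 0, ±1 (not J=0↔0): J: 3 → 4, ΔJ = +1 — ok.
Rule(s) violated: parity, ΔS.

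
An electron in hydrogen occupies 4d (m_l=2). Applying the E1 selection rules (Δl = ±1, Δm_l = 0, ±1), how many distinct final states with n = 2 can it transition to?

1

E1 requires Δl = ±1, so l_f ∈ {1, 3}; with 0 ≤ l_f ≤ n_f−1 = 1, the allowed l_f values are {1}.
For l_f = 1: m_f ∈ {m_i−1, m_i, m_i+1} ∩ [−1, 1] = {1} → 1 state.
Total: 1.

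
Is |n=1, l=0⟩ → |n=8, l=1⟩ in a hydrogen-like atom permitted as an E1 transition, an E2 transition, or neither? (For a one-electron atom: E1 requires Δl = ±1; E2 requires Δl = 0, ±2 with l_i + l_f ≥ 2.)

Δl = 1 − 0 = +1; l_i + l_f = 1.
E1 (Δl = ±1): satisfied.
E2 (Δl = 0,±2, l_i+l_f ≥ 2): not satisfied.

E1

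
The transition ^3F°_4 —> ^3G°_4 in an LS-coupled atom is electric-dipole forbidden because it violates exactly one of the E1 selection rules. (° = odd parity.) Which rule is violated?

parity

Initial level: S=1, L=3, J=4, parity odd. Final level: S=1, L=4, J=4, parity odd.
Parity must change: odd → odd — ✗.
ΔS = 0: S: 1 → 1 — ✓.
ΔL = 0, ±1 (not L=0↔0): L: 3 → 4, ΔL = +1 — ✓.
ΔJ = 0, ±1 (not J=0↔0): J: 4 → 4, ΔJ = +0 — ✓.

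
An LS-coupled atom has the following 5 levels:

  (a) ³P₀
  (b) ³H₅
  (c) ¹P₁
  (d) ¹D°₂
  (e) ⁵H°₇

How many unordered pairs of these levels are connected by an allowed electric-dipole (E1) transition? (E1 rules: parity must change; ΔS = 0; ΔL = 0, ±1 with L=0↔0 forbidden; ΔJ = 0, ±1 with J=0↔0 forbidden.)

(a)–(b): forbidden (parity, ΔL, ΔJ).
(a)–(c): forbidden (parity, ΔS).
(a)–(d): forbidden (ΔS, ΔJ).
(a)–(e): forbidden (ΔS, ΔL, ΔJ).
(b)–(c): forbidden (parity, ΔS, ΔL, ΔJ).
(b)–(d): forbidden (ΔS, ΔL, ΔJ).
(b)–(e): forbidden (ΔS, ΔJ).
(c)–(d): allowed.
(c)–(e): forbidden (ΔS, ΔL, ΔJ).
(d)–(e): forbidden (parity, ΔS, ΔL, ΔJ).
Allowed pairs: 1 of 10.

1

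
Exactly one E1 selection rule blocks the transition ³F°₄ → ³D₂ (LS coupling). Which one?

the ΔJ = 0, ±1 rule

Parity must change: odd → even — passes.
ΔS = 0: S: 1 → 1 — passes.
ΔL = 0, ±1 (not L=0↔0): L: 3 → 2, ΔL = -1 — passes.
ΔJ = 0, ±1 (not J=0↔0): J: 4 → 2, ΔJ = -2 — fails.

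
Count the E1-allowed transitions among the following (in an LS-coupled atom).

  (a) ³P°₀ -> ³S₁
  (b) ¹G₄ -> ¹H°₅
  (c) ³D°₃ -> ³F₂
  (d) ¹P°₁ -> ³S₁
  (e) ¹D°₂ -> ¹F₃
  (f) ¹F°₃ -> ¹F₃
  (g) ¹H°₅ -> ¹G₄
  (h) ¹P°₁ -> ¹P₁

7

(a) allowed
(b) allowed
(c) allowed
(d) forbidden (ΔS fails)
(e) allowed
(f) allowed
(g) allowed
(h) allowed
Total allowed: 7 of 8.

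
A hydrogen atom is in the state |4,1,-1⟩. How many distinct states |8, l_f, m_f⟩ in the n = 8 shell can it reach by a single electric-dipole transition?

4

E1 requires Δl = ±1, so l_f ∈ {0, 2}; with 0 ≤ l_f ≤ n_f−1 = 7, the allowed l_f values are {0, 2}.
For l_f = 0: m_f ∈ {m_i−1, m_i, m_i+1} ∩ [−0, 0] = {0} → 1 state.
For l_f = 2: m_f ∈ {m_i−1, m_i, m_i+1} ∩ [−2, 2] = {-2, -1, 0} → 3 states.
Total: 4.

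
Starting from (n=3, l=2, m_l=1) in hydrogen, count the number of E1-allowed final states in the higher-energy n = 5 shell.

5

E1 requires Δl = ±1, so l_f ∈ {1, 3}; with 0 ≤ l_f ≤ n_f−1 = 4, the allowed l_f values are {1, 3}.
For l_f = 1: m_f ∈ {m_i−1, m_i, m_i+1} ∩ [−1, 1] = {0, 1} → 2 states.
For l_f = 3: m_f ∈ {m_i−1, m_i, m_i+1} ∩ [−3, 3] = {0, 1, 2} → 3 states.
Total: 5.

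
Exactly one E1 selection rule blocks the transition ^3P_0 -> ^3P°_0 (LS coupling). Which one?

Parity must change: even → odd — ✓.
ΔS = 0: S: 1 → 1 — ✓.
ΔL = 0, ±1 (not L=0↔0): L: 1 → 1, ΔL = +0 — ✓.
ΔJ = 0, ±1 (not J=0↔0): J: 0 → 0, ΔJ = +0 — ✗.

the J=0 ↔ J=0 exclusion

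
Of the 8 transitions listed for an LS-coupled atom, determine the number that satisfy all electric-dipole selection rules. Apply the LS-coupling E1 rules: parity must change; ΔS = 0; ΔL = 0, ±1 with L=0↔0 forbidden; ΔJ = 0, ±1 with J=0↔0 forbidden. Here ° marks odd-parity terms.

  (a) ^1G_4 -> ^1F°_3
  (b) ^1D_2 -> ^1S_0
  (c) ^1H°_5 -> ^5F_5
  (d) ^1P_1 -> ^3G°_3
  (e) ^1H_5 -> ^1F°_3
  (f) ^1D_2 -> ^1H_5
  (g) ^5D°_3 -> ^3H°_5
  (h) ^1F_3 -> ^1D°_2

(a) allowed
(b) forbidden (parity, ΔL, ΔJ fail)
(c) forbidden (ΔS, ΔL fail)
(d) forbidden (ΔS, ΔL, ΔJ fail)
(e) forbidden (ΔL, ΔJ fail)
(f) forbidden (parity, ΔL, ΔJ fail)
(g) forbidden (parity, ΔS, ΔL, ΔJ fail)
(h) allowed
Total allowed: 2 of 8.

2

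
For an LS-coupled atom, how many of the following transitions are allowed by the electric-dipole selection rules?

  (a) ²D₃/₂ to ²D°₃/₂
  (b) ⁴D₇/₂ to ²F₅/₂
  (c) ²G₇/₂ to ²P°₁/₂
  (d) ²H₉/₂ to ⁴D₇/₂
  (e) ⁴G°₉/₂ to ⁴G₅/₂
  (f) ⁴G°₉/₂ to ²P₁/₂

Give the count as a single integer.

1

(a) allowed
(b) forbidden (parity, ΔS fail)
(c) forbidden (ΔL, ΔJ fail)
(d) forbidden (parity, ΔS, ΔL fail)
(e) forbidden (ΔJ fails)
(f) forbidden (ΔS, ΔL, ΔJ fail)
Total allowed: 1 of 6.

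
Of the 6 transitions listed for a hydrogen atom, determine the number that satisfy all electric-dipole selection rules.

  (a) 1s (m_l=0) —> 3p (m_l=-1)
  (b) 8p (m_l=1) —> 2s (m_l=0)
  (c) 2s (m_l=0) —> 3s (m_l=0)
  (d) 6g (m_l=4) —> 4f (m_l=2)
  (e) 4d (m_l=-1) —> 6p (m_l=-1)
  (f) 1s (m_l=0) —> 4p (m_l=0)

4

(a) allowed
(b) allowed
(c) forbidden — Δl = +0 (E1 requires Δl = ±1)
(d) forbidden — Δm_l = -2 (E1 requires Δm_l = 0, ±1)
(e) allowed
(f) allowed
Total allowed: 4 of 6.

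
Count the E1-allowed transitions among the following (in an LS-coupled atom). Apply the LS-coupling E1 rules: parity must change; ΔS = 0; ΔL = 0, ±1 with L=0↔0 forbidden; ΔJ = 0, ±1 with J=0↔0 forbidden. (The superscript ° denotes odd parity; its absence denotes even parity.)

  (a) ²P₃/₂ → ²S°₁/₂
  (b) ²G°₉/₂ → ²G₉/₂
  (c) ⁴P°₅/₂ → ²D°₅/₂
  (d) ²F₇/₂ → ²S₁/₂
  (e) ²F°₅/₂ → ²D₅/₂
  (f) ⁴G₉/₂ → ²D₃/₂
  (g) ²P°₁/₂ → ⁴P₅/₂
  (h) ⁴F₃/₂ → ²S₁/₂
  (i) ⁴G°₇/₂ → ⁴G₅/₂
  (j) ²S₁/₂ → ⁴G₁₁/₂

4

(a) allowed
(b) allowed
(c) forbidden (parity, ΔS fail)
(d) forbidden (parity, ΔL, ΔJ fail)
(e) allowed
(f) forbidden (parity, ΔS, ΔL, ΔJ fail)
(g) forbidden (ΔS, ΔJ fail)
(h) forbidden (parity, ΔS, ΔL fail)
(i) allowed
(j) forbidden (parity, ΔS, ΔL, ΔJ fail)
Total allowed: 4 of 10.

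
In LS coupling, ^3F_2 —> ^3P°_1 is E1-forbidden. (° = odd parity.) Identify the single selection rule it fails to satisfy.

Initial level: S=1, L=3, J=2, parity even. Final level: S=1, L=1, J=1, parity odd.
Parity must change: even → odd — ok.
ΔS = 0: S: 1 → 1 — ok.
ΔL = 0, ±1 (not L=0↔0): L: 3 → 1, ΔL = -2 — fails.
ΔJ = 0, ±1 (not J=0↔0): J: 2 → 1, ΔJ = -1 — ok.

the ΔL = 0, ±1 rule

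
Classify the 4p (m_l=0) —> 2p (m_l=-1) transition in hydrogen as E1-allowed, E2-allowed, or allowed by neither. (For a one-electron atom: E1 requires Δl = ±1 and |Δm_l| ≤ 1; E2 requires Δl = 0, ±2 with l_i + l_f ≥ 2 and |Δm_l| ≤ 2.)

Δl = 1 − 1 = +0; l_i + l_f = 2.
Δm_l = -1.
E1 (Δl = ±1, |Δm_l| ≤ 1): not satisfied.
E2 (Δl = 0,±2, l_i+l_f ≥ 2, |Δm_l| ≤ 2): satisfied.

E2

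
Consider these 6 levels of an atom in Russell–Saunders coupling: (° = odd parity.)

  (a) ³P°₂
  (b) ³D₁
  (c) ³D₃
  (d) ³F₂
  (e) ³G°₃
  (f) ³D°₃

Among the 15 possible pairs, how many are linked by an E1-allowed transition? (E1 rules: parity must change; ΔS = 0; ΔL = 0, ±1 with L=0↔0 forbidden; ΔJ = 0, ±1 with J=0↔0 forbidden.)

5

(a)–(b): allowed.
(a)–(c): allowed.
(a)–(d): forbidden (ΔL).
(a)–(e): forbidden (parity, ΔL).
(a)–(f): forbidden (parity).
(b)–(c): forbidden (parity, ΔJ).
(b)–(d): forbidden (parity).
(b)–(e): forbidden (ΔL, ΔJ).
(b)–(f): forbidden (ΔJ).
(c)–(d): forbidden (parity).
(c)–(e): forbidden (ΔL).
(c)–(f): allowed.
(d)–(e): allowed.
(d)–(f): allowed.
(e)–(f): forbidden (parity, ΔL).
Allowed pairs: 5 of 15.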